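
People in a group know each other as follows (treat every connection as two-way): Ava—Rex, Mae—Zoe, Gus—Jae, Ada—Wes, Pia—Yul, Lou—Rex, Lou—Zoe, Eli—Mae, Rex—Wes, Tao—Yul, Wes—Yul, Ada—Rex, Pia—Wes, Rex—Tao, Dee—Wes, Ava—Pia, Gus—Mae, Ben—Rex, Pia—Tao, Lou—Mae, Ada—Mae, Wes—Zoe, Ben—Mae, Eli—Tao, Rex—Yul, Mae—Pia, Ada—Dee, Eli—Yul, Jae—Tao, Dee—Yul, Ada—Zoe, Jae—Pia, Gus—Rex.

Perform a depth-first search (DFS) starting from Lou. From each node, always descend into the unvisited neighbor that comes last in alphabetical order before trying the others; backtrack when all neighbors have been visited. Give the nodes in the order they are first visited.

Lou → Zoe → Wes → Yul → Tao → Rex → Gus → Mae → Pia → Jae → Ava → Eli → Ben → Ada → Dee

Visit Lou
Lou → Zoe
Zoe → Wes
Wes → Yul
Yul → Tao
Tao → Rex
Rex → Gus
Gus → Mae
Mae → Pia
Pia → Jae
Pia → Ava
Mae → Eli
Mae → Ben
Mae → Ada
Ada → Dee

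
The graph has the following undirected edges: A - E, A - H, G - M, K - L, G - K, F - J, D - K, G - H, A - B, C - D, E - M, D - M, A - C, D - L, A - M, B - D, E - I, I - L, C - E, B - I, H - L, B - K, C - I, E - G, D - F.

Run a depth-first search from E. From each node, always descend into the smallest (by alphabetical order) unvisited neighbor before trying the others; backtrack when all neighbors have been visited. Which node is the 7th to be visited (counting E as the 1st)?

Visit E
E → A
A → B
B → D
D → C
C → I
I → L
L → H
H → G
G → K
G → M
D → F
F → J

Visit order: E, A, B, D, C, I, L, H, G, K, M, F, J

L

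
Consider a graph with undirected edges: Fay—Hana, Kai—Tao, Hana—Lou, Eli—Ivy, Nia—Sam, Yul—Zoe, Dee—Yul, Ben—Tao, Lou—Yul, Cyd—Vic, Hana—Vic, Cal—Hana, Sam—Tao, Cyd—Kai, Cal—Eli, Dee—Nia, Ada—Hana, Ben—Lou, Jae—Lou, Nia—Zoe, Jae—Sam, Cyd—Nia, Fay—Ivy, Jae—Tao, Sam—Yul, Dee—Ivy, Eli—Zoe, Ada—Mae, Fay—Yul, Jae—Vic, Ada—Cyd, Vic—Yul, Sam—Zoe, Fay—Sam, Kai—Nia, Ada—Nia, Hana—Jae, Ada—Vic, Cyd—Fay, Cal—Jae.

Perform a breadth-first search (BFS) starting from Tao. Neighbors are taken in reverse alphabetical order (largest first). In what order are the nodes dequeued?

Tao → Sam → Kai → Jae → Ben → Zoe → Yul → Nia → Fay → Cyd → Vic → Lou → Hana → Cal → Eli → Dee → Ada → Ivy → Mae

Visit Tao; enqueue Sam, Kai, Jae, Ben → queue [Sam, Kai, Jae, Ben]
Visit Sam; enqueue Zoe, Yul, Nia, Fay → queue [Kai, Jae, Ben, Zoe, Yul, Nia, Fay]
Visit Kai; enqueue Cyd → queue [Jae, Ben, Zoe, Yul, Nia, Fay, Cyd]
Visit Jae; enqueue Vic, Lou, Hana, Cal → queue [Ben, Zoe, Yul, Nia, Fay, Cyd, Vic, Lou, Hana, Cal]
Visit Ben → queue [Zoe, Yul, Nia, Fay, Cyd, Vic, Lou, Hana, Cal]
Visit Zoe; enqueue Eli → queue [Yul, Nia, Fay, Cyd, Vic, Lou, Hana, Cal, Eli]
Visit Yul; enqueue Dee → queue [Nia, Fay, Cyd, Vic, Lou, Hana, Cal, Eli, Dee]
Visit Nia; enqueue Ada → queue [Fay, Cyd, Vic, Lou, Hana, Cal, Eli, Dee, Ada]
Visit Fay; enqueue Ivy → queue [Cyd, Vic, Lou, Hana, Cal, Eli, Dee, Ada, Ivy]
Visit Cyd → queue [Vic, Lou, Hana, Cal, Eli, Dee, Ada, Ivy]
Visit Vic → queue [Lou, Hana, Cal, Eli, Dee, Ada, Ivy]
Visit Lou → queue [Hana, Cal, Eli, Dee, Ada, Ivy]
Visit Hana → queue [Cal, Eli, Dee, Ada, Ivy]
Visit Cal → queue [Eli, Dee, Ada, Ivy]
Visit Eli → queue [Dee, Ada, Ivy]
Visit Dee → queue [Ada, Ivy]
Visit Ada; enqueue Mae → queue [Ivy, Mae]
Visit Ivy → queue [Mae]
Visit Mae → queue []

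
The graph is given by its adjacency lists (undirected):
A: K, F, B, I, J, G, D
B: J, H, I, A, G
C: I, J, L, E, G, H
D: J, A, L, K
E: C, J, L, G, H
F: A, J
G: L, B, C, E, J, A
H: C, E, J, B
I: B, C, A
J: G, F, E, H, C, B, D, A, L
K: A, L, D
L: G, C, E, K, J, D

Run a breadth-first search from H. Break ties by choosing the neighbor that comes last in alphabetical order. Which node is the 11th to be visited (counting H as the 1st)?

I

Visit H; enqueue J, E, C, B → queue [J, E, C, B]
Visit J; enqueue L, G, F, D, A → queue [E, C, B, L, G, F, D, A]
Visit E → queue [C, B, L, G, F, D, A]
Visit C; enqueue I → queue [B, L, G, F, D, A, I]
Visit B → queue [L, G, F, D, A, I]
Visit L; enqueue K → queue [G, F, D, A, I, K]
Visit G → queue [F, D, A, I, K]
Visit F → queue [D, A, I, K]
Visit D → queue [A, I, K]
Visit A → queue [I, K]
Visit I → queue [K]
Visit K → queue []

Visit order: H, J, E, C, B, L, G, F, D, A, I, K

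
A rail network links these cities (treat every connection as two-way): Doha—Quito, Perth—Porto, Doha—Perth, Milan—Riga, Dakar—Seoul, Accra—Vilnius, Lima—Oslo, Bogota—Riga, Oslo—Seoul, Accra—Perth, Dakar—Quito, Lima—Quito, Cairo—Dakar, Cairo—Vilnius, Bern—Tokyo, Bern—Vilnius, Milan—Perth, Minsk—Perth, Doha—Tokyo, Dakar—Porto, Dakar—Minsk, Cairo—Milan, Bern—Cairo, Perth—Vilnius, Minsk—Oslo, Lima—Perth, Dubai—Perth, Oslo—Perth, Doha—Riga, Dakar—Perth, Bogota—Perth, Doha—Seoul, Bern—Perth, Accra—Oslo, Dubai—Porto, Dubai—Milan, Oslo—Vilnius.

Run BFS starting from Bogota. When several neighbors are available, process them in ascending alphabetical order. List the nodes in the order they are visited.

Bogota → Perth → Riga → Accra → Bern → Dakar → Doha → Dubai → Lima → Milan → Minsk → Oslo → Porto → Vilnius → Cairo → Tokyo → Quito → Seoul

Visit Bogota; enqueue Perth, Riga → queue [Perth, Riga]
Visit Perth; enqueue Accra, Bern, Dakar, Doha, Dubai, Lima, Milan, Minsk, Oslo, Porto, Vilnius → queue [Riga, Accra, Bern, Dakar, Doha, Dubai, Lima, Milan, Minsk, Oslo, Porto, Vilnius]
Visit Riga → queue [Accra, Bern, Dakar, Doha, Dubai, Lima, Milan, Minsk, Oslo, Porto, Vilnius]
Visit Accra → queue [Bern, Dakar, Doha, Dubai, Lima, Milan, Minsk, Oslo, Porto, Vilnius]
Visit Bern; enqueue Cairo, Tokyo → queue [Dakar, Doha, Dubai, Lima, Milan, Minsk, Oslo, Porto, Vilnius, Cairo, Tokyo]
Visit Dakar; enqueue Quito, Seoul → queue [Doha, Dubai, Lima, Milan, Minsk, Oslo, Porto, Vilnius, Cairo, Tokyo, Quito, Seoul]
Visit Doha → queue [Dubai, Lima, Milan, Minsk, Oslo, Porto, Vilnius, Cairo, Tokyo, Quito, Seoul]
Visit Dubai → queue [Lima, Milan, Minsk, Oslo, Porto, Vilnius, Cairo, Tokyo, Quito, Seoul]
Visit Lima → queue [Milan, Minsk, Oslo, Porto, Vilnius, Cairo, Tokyo, Quito, Seoul]
Visit Milan → queue [Minsk, Oslo, Porto, Vilnius, Cairo, Tokyo, Quito, Seoul]
Visit Minsk → queue [Oslo, Porto, Vilnius, Cairo, Tokyo, Quito, Seoul]
Visit Oslo → queue [Porto, Vilnius, Cairo, Tokyo, Quito, Seoul]
Visit Porto → queue [Vilnius, Cairo, Tokyo, Quito, Seoul]
Visit Vilnius → queue [Cairo, Tokyo, Quito, Seoul]
Visit Cairo → queue [Tokyo, Quito, Seoul]
Visit Tokyo → queue [Quito, Seoul]
Visit Quito → queue [Seoul]
Visit Seoul → queue []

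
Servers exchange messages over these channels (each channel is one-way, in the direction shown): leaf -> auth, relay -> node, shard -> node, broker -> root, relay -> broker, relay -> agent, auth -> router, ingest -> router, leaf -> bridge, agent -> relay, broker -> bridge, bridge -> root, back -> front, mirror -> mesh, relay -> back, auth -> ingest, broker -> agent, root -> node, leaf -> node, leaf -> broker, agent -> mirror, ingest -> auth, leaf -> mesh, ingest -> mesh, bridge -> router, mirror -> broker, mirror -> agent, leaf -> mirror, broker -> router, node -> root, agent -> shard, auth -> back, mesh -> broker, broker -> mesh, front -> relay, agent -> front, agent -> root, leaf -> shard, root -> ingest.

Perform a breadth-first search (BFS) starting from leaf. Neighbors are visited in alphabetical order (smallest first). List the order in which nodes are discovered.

Visit leaf; enqueue auth, bridge, broker, mesh, mirror, node, shard → queue [auth, bridge, broker, mesh, mirror, node, shard]
Visit auth; enqueue back, ingest, router → queue [bridge, broker, mesh, mirror, node, shard, back, ingest, router]
Visit bridge; enqueue root → queue [broker, mesh, mirror, node, shard, back, ingest, router, root]
Visit broker; enqueue agent → queue [mesh, mirror, node, shard, back, ingest, router, root, agent]
Visit mesh → queue [mirror, node, shard, back, ingest, router, root, agent]
Visit mirror → queue [node, shard, back, ingest, router, root, agent]
Visit node → queue [shard, back, ingest, router, root, agent]
Visit shard → queue [back, ingest, router, root, agent]
Visit back; enqueue front → queue [ingest, router, root, agent, front]
Visit ingest → queue [router, root, agent, front]
Visit router → queue [root, agent, front]
Visit root → queue [agent, front]
Visit agent; enqueue relay → queue [front, relay]
Visit front → queue [relay]
Visit relay → queue []

leaf, auth, bridge, broker, mesh, mirror, node, shard, back, ingest, router, root, agent, front, relay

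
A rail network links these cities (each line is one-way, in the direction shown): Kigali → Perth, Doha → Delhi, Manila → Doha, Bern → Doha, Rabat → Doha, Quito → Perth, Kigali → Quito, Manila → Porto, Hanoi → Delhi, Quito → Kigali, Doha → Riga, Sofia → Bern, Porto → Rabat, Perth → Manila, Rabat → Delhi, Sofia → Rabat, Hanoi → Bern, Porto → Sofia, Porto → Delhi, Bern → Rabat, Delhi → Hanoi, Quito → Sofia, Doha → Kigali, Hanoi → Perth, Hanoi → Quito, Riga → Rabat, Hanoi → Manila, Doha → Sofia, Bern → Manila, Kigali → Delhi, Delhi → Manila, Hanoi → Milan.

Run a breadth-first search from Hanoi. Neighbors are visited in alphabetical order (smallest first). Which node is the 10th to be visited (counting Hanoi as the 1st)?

Porto

Visit Hanoi; enqueue Bern, Delhi, Manila, Milan, Perth, Quito → queue [Bern, Delhi, Manila, Milan, Perth, Quito]
Visit Bern; enqueue Doha, Rabat → queue [Delhi, Manila, Milan, Perth, Quito, Doha, Rabat]
Visit Delhi → queue [Manila, Milan, Perth, Quito, Doha, Rabat]
Visit Manila; enqueue Porto → queue [Milan, Perth, Quito, Doha, Rabat, Porto]
Visit Milan → queue [Perth, Quito, Doha, Rabat, Porto]
Visit Perth → queue [Quito, Doha, Rabat, Porto]
Visit Quito; enqueue Kigali, Sofia → queue [Doha, Rabat, Porto, Kigali, Sofia]
Visit Doha; enqueue Riga → queue [Rabat, Porto, Kigali, Sofia, Riga]
Visit Rabat → queue [Porto, Kigali, Sofia, Riga]
Visit Porto → queue [Kigali, Sofia, Riga]
Visit Kigali → queue [Sofia, Riga]
Visit Sofia → queue [Riga]
Visit Riga → queue []

Visit order: Hanoi, Bern, Delhi, Manila, Milan, Perth, Quito, Doha, Rabat, Porto, Kigali, Sofia, Riga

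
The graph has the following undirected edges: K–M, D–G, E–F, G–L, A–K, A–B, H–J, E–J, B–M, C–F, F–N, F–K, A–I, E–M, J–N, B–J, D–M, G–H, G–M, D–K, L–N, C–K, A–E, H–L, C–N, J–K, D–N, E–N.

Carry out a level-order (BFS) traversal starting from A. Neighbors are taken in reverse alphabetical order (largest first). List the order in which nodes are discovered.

Visit A; enqueue K, I, E, B → queue [K, I, E, B]
Visit K; enqueue M, J, F, D, C → queue [I, E, B, M, J, F, D, C]
Visit I → queue [E, B, M, J, F, D, C]
Visit E; enqueue N → queue [B, M, J, F, D, C, N]
Visit B → queue [M, J, F, D, C, N]
Visit M; enqueue G → queue [J, F, D, C, N, G]
Visit J; enqueue H → queue [F, D, C, N, G, H]
Visit F → queue [D, C, N, G, H]
Visit D → queue [C, N, G, H]
Visit C → queue [N, G, H]
Visit N; enqueue L → queue [G, H, L]
Visit G → queue [H, L]
Visit H → queue [L]
Visit L → queue []

A → K → I → E → B → M → J → F → D → C → N → G → H → L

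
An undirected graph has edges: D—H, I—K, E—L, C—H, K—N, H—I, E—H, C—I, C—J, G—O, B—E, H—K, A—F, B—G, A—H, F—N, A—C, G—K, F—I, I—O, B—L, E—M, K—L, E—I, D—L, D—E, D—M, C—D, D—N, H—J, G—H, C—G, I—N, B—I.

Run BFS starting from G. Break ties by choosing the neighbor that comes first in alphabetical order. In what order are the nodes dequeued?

Visit G; enqueue B, C, H, K, O → queue [B, C, H, K, O]
Visit B; enqueue E, I, L → queue [C, H, K, O, E, I, L]
Visit C; enqueue A, D, J → queue [H, K, O, E, I, L, A, D, J]
Visit H → queue [K, O, E, I, L, A, D, J]
Visit K; enqueue N → queue [O, E, I, L, A, D, J, N]
Visit O → queue [E, I, L, A, D, J, N]
Visit E; enqueue M → queue [I, L, A, D, J, N, M]
Visit I; enqueue F → queue [L, A, D, J, N, M, F]
Visit L → queue [A, D, J, N, M, F]
Visit A → queue [D, J, N, M, F]
Visit D → queue [J, N, M, F]
Visit J → queue [N, M, F]
Visit N → queue [M, F]
Visit M → queue [F]
Visit F → queue []

G, B, C, H, K, O, E, I, L, A, D, J, N, M, F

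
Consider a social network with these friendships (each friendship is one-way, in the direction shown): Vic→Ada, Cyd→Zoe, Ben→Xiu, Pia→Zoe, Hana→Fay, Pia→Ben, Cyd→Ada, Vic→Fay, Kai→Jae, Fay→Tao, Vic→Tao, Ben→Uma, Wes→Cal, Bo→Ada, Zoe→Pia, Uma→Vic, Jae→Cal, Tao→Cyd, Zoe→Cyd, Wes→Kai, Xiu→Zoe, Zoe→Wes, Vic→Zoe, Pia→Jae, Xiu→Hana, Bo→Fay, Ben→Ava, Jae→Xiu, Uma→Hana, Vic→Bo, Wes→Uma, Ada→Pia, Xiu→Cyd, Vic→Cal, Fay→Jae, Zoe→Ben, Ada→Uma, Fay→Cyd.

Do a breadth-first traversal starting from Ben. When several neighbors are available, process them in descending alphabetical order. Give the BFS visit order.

Visit Ben; enqueue Xiu, Uma, Ava → queue [Xiu, Uma, Ava]
Visit Xiu; enqueue Zoe, Hana, Cyd → queue [Uma, Ava, Zoe, Hana, Cyd]
Visit Uma; enqueue Vic → queue [Ava, Zoe, Hana, Cyd, Vic]
Visit Ava → queue [Zoe, Hana, Cyd, Vic]
Visit Zoe; enqueue Wes, Pia → queue [Hana, Cyd, Vic, Wes, Pia]
Visit Hana; enqueue Fay → queue [Cyd, Vic, Wes, Pia, Fay]
Visit Cyd; enqueue Ada → queue [Vic, Wes, Pia, Fay, Ada]
Visit Vic; enqueue Tao, Cal, Bo → queue [Wes, Pia, Fay, Ada, Tao, Cal, Bo]
Visit Wes; enqueue Kai → queue [Pia, Fay, Ada, Tao, Cal, Bo, Kai]
Visit Pia; enqueue Jae → queue [Fay, Ada, Tao, Cal, Bo, Kai, Jae]
Visit Fay → queue [Ada, Tao, Cal, Bo, Kai, Jae]
Visit Ada → queue [Tao, Cal, Bo, Kai, Jae]
Visit Tao → queue [Cal, Bo, Kai, Jae]
Visit Cal → queue [Bo, Kai, Jae]
Visit Bo → queue [Kai, Jae]
Visit Kai → queue [Jae]
Visit Jae → queue []

Ben, Xiu, Uma, Ava, Zoe, Hana, Cyd, Vic, Wes, Pia, Fay, Ada, Tao, Cal, Bo, Kai, Jae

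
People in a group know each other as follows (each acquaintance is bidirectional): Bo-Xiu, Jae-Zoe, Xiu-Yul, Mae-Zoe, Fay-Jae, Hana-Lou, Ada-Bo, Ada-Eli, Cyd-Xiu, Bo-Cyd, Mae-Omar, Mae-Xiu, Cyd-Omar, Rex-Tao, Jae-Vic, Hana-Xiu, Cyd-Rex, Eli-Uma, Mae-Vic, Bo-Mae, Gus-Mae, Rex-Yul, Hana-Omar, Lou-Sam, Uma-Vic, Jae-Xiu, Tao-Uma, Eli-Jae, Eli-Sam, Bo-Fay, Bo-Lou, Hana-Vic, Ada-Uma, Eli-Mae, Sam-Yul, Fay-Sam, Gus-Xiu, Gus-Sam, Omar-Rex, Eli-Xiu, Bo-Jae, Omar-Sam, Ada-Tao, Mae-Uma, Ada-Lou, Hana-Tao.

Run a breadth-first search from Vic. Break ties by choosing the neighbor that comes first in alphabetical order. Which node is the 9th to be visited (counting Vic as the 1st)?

Xiu

Visit Vic; enqueue Hana, Jae, Mae, Uma → queue [Hana, Jae, Mae, Uma]
Visit Hana; enqueue Lou, Omar, Tao, Xiu → queue [Jae, Mae, Uma, Lou, Omar, Tao, Xiu]
Visit Jae; enqueue Bo, Eli, Fay, Zoe → queue [Mae, Uma, Lou, Omar, Tao, Xiu, Bo, Eli, Fay, Zoe]
Visit Mae; enqueue Gus → queue [Uma, Lou, Omar, Tao, Xiu, Bo, Eli, Fay, Zoe, Gus]
Visit Uma; enqueue Ada → queue [Lou, Omar, Tao, Xiu, Bo, Eli, Fay, Zoe, Gus, Ada]
Visit Lou; enqueue Sam → queue [Omar, Tao, Xiu, Bo, Eli, Fay, Zoe, Gus, Ada, Sam]
Visit Omar; enqueue Cyd, Rex → queue [Tao, Xiu, Bo, Eli, Fay, Zoe, Gus, Ada, Sam, Cyd, Rex]
Visit Tao → queue [Xiu, Bo, Eli, Fay, Zoe, Gus, Ada, Sam, Cyd, Rex]
Visit Xiu; enqueue Yul → queue [Bo, Eli, Fay, Zoe, Gus, Ada, Sam, Cyd, Rex, Yul]
Visit Bo → queue [Eli, Fay, Zoe, Gus, Ada, Sam, Cyd, Rex, Yul]
Visit Eli → queue [Fay, Zoe, Gus, Ada, Sam, Cyd, Rex, Yul]
Visit Fay → queue [Zoe, Gus, Ada, Sam, Cyd, Rex, Yul]
Visit Zoe → queue [Gus, Ada, Sam, Cyd, Rex, Yul]
Visit Gus → queue [Ada, Sam, Cyd, Rex, Yul]
Visit Ada → queue [Sam, Cyd, Rex, Yul]
Visit Sam → queue [Cyd, Rex, Yul]
Visit Cyd → queue [Rex, Yul]
Visit Rex → queue [Yul]
Visit Yul → queue []

Visit order: Vic, Hana, Jae, Mae, Uma, Lou, Omar, Tao, Xiu, Bo, Eli, Fay, Zoe, Gus, Ada, Sam, Cyd, Rex, Yul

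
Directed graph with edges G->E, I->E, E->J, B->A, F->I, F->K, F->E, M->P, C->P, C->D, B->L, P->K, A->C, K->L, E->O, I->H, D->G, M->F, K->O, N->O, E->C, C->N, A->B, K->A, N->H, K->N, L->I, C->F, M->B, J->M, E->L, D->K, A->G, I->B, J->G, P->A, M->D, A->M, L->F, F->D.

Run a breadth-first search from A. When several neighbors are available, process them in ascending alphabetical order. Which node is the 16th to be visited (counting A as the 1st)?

Visit A; enqueue B, C, G, M → queue [B, C, G, M]
Visit B; enqueue L → queue [C, G, M, L]
Visit C; enqueue D, F, N, P → queue [G, M, L, D, F, N, P]
Visit G; enqueue E → queue [M, L, D, F, N, P, E]
Visit M → queue [L, D, F, N, P, E]
Visit L; enqueue I → queue [D, F, N, P, E, I]
Visit D; enqueue K → queue [F, N, P, E, I, K]
Visit F → queue [N, P, E, I, K]
Visit N; enqueue H, O → queue [P, E, I, K, H, O]
Visit P → queue [E, I, K, H, O]
Visit E; enqueue J → queue [I, K, H, O, J]
Visit I → queue [K, H, O, J]
Visit K → queue [H, O, J]
Visit H → queue [O, J]
Visit O → queue [J]
Visit J → queue []

Visit order: A, B, C, G, M, L, D, F, N, P, E, I, K, H, O, J

J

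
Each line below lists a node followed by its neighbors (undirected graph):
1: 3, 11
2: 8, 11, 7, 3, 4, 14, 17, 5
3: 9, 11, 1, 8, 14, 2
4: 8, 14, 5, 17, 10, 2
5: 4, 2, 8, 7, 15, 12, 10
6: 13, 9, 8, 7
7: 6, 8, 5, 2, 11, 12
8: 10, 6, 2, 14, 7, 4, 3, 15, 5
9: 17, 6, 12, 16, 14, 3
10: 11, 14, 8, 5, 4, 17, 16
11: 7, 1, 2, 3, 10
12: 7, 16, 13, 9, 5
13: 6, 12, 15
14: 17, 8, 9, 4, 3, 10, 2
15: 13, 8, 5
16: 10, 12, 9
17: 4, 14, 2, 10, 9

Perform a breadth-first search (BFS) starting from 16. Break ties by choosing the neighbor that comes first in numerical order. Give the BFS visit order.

16 → 9 → 10 → 12 → 3 → 6 → 14 → 17 → 4 → 5 → 8 → 11 → 7 → 13 → 1 → 2 → 15

Visit 16; enqueue 9, 10, 12 → queue [9, 10, 12]
Visit 9; enqueue 3, 6, 14, 17 → queue [10, 12, 3, 6, 14, 17]
Visit 10; enqueue 4, 5, 8, 11 → queue [12, 3, 6, 14, 17, 4, 5, 8, 11]
Visit 12; enqueue 7, 13 → queue [3, 6, 14, 17, 4, 5, 8, 11, 7, 13]
Visit 3; enqueue 1, 2 → queue [6, 14, 17, 4, 5, 8, 11, 7, 13, 1, 2]
Visit 6 → queue [14, 17, 4, 5, 8, 11, 7, 13, 1, 2]
Visit 14 → queue [17, 4, 5, 8, 11, 7, 13, 1, 2]
Visit 17 → queue [4, 5, 8, 11, 7, 13, 1, 2]
Visit 4 → queue [5, 8, 11, 7, 13, 1, 2]
Visit 5; enqueue 15 → queue [8, 11, 7, 13, 1, 2, 15]
Visit 8 → queue [11, 7, 13, 1, 2, 15]
Visit 11 → queue [7, 13, 1, 2, 15]
Visit 7 → queue [13, 1, 2, 15]
Visit 13 → queue [1, 2, 15]
Visit 1 → queue [2, 15]
Visit 2 → queue [15]
Visit 15 → queue []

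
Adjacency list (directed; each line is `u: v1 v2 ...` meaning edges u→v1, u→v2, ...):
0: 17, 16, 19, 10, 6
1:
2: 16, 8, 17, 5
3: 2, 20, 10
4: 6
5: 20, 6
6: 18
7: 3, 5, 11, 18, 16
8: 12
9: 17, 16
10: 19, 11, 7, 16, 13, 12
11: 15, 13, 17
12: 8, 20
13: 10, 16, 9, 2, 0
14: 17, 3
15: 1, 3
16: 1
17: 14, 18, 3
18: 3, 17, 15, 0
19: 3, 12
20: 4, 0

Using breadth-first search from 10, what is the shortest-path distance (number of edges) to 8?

2

Level 0: 10
Level 1: 7, 11, 12, 13, 16, 19
Level 2: 0, 1, 2, 3, 5, 8, 9, 15, 17, 18, 20
Level 3: 4, 6, 14
8 first appears at level 2.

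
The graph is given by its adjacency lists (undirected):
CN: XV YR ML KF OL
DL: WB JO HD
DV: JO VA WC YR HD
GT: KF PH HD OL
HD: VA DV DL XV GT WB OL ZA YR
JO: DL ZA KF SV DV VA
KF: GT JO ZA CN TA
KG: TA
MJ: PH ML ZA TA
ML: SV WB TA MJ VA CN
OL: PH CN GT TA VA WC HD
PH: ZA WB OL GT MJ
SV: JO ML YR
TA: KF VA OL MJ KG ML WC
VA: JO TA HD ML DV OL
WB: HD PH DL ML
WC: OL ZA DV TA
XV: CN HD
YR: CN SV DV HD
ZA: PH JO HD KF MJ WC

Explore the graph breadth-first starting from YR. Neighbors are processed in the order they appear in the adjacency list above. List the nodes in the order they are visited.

YR CN SV DV HD XV ML KF OL JO VA WC DL GT WB ZA TA MJ PH KG

Visit YR; enqueue CN, SV, DV, HD → queue [CN, SV, DV, HD]
Visit CN; enqueue XV, ML, KF, OL → queue [SV, DV, HD, XV, ML, KF, OL]
Visit SV; enqueue JO → queue [DV, HD, XV, ML, KF, OL, JO]
Visit DV; enqueue VA, WC → queue [HD, XV, ML, KF, OL, JO, VA, WC]
Visit HD; enqueue DL, GT, WB, ZA → queue [XV, ML, KF, OL, JO, VA, WC, DL, GT, WB, ZA]
Visit XV → queue [ML, KF, OL, JO, VA, WC, DL, GT, WB, ZA]
Visit ML; enqueue TA, MJ → queue [KF, OL, JO, VA, WC, DL, GT, WB, ZA, TA, MJ]
Visit KF → queue [OL, JO, VA, WC, DL, GT, WB, ZA, TA, MJ]
Visit OL; enqueue PH → queue [JO, VA, WC, DL, GT, WB, ZA, TA, MJ, PH]
Visit JO → queue [VA, WC, DL, GT, WB, ZA, TA, MJ, PH]
Visit VA → queue [WC, DL, GT, WB, ZA, TA, MJ, PH]
Visit WC → queue [DL, GT, WB, ZA, TA, MJ, PH]
Visit DL → queue [GT, WB, ZA, TA, MJ, PH]
Visit GT → queue [WB, ZA, TA, MJ, PH]
Visit WB → queue [ZA, TA, MJ, PH]
Visit ZA → queue [TA, MJ, PH]
Visit TA; enqueue KG → queue [MJ, PH, KG]
Visit MJ → queue [PH, KG]
Visit PH → queue [KG]
Visit KG → queue []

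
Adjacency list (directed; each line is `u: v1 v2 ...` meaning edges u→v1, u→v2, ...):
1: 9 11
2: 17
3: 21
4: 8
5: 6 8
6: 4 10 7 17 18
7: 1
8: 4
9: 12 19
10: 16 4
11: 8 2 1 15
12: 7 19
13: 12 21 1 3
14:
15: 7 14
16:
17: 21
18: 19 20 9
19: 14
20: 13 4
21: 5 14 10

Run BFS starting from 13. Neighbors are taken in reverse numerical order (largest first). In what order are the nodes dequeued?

Visit 13; enqueue 21, 12, 3, 1 → queue [21, 12, 3, 1]
Visit 21; enqueue 14, 10, 5 → queue [12, 3, 1, 14, 10, 5]
Visit 12; enqueue 19, 7 → queue [3, 1, 14, 10, 5, 19, 7]
Visit 3 → queue [1, 14, 10, 5, 19, 7]
Visit 1; enqueue 11, 9 → queue [14, 10, 5, 19, 7, 11, 9]
Visit 14 → queue [10, 5, 19, 7, 11, 9]
Visit 10; enqueue 16, 4 → queue [5, 19, 7, 11, 9, 16, 4]
Visit 5; enqueue 8, 6 → queue [19, 7, 11, 9, 16, 4, 8, 6]
Visit 19 → queue [7, 11, 9, 16, 4, 8, 6]
Visit 7 → queue [11, 9, 16, 4, 8, 6]
Visit 11; enqueue 15, 2 → queue [9, 16, 4, 8, 6, 15, 2]
Visit 9 → queue [16, 4, 8, 6, 15, 2]
Visit 16 → queue [4, 8, 6, 15, 2]
Visit 4 → queue [8, 6, 15, 2]
Visit 8 → queue [6, 15, 2]
Visit 6; enqueue 18, 17 → queue [15, 2, 18, 17]
Visit 15 → queue [2, 18, 17]
Visit 2 → queue [18, 17]
Visit 18; enqueue 20 → queue [17, 20]
Visit 17 → queue [20]
Visit 20 → queue []

13, 21, 12, 3, 1, 14, 10, 5, 19, 7, 11, 9, 16, 4, 8, 6, 15, 2, 18, 17, 20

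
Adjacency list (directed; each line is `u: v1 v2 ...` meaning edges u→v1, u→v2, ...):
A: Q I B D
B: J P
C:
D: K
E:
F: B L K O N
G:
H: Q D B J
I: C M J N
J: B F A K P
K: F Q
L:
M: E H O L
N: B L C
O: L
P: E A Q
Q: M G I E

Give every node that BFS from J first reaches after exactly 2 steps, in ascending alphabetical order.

Level 0: J
Level 1: A, B, F, K, P
Level 2: D, E, I, L, N, O, Q
Level 3: C, G, M
Level 4: H

D, E, I, L, N, O, Q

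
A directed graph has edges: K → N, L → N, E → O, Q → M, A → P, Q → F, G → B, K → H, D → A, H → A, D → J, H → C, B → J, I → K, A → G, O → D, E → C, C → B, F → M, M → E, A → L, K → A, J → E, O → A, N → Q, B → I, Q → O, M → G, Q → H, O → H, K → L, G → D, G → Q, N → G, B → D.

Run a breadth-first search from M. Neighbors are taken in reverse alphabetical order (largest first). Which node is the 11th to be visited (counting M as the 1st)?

J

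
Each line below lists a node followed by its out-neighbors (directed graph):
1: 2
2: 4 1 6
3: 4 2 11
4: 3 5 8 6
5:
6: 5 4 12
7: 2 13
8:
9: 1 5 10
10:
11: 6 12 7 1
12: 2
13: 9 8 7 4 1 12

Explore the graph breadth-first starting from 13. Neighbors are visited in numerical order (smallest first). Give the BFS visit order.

13 → 1 → 4 → 7 → 8 → 9 → 12 → 2 → 3 → 5 → 6 → 10 → 11

Visit 13; enqueue 1, 4, 7, 8, 9, 12 → queue [1, 4, 7, 8, 9, 12]
Visit 1; enqueue 2 → queue [4, 7, 8, 9, 12, 2]
Visit 4; enqueue 3, 5, 6 → queue [7, 8, 9, 12, 2, 3, 5, 6]
Visit 7 → queue [8, 9, 12, 2, 3, 5, 6]
Visit 8 → queue [9, 12, 2, 3, 5, 6]
Visit 9; enqueue 10 → queue [12, 2, 3, 5, 6, 10]
Visit 12 → queue [2, 3, 5, 6, 10]
Visit 2 → queue [3, 5, 6, 10]
Visit 3; enqueue 11 → queue [5, 6, 10, 11]
Visit 5 → queue [6, 10, 11]
Visit 6 → queue [10, 11]
Visit 10 → queue [11]
Visit 11 → queue []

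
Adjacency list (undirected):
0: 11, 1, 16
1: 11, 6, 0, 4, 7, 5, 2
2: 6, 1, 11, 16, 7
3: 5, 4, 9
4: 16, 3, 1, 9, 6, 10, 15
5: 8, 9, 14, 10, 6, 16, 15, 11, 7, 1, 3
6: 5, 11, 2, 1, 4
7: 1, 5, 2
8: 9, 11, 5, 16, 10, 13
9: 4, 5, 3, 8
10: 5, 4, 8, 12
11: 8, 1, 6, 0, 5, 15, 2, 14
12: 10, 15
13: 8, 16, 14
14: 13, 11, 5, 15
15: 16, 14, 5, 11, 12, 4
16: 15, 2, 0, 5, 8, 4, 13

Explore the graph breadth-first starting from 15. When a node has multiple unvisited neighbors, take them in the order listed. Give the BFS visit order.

15, 16, 14, 5, 11, 12, 4, 2, 0, 8, 13, 9, 10, 6, 7, 1, 3

Visit 15; enqueue 16, 14, 5, 11, 12, 4 → queue [16, 14, 5, 11, 12, 4]
Visit 16; enqueue 2, 0, 8, 13 → queue [14, 5, 11, 12, 4, 2, 0, 8, 13]
Visit 14 → queue [5, 11, 12, 4, 2, 0, 8, 13]
Visit 5; enqueue 9, 10, 6, 7, 1, 3 → queue [11, 12, 4, 2, 0, 8, 13, 9, 10, 6, 7, 1, 3]
Visit 11 → queue [12, 4, 2, 0, 8, 13, 9, 10, 6, 7, 1, 3]
Visit 12 → queue [4, 2, 0, 8, 13, 9, 10, 6, 7, 1, 3]
Visit 4 → queue [2, 0, 8, 13, 9, 10, 6, 7, 1, 3]
Visit 2 → queue [0, 8, 13, 9, 10, 6, 7, 1, 3]
Visit 0 → queue [8, 13, 9, 10, 6, 7, 1, 3]
Visit 8 → queue [13, 9, 10, 6, 7, 1, 3]
Visit 13 → queue [9, 10, 6, 7, 1, 3]
Visit 9 → queue [10, 6, 7, 1, 3]
Visit 10 → queue [6, 7, 1, 3]
Visit 6 → queue [7, 1, 3]
Visit 7 → queue [1, 3]
Visit 1 → queue [3]
Visit 3 → queue []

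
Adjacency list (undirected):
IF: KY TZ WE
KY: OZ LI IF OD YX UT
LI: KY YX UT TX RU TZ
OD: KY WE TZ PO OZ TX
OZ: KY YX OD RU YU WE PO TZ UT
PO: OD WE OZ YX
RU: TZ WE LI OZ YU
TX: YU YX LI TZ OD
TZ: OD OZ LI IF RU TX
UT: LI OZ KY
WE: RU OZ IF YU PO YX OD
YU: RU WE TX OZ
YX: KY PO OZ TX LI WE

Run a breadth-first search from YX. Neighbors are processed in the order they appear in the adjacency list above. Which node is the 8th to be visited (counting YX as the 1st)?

IF

Visit YX; enqueue KY, PO, OZ, TX, LI, WE → queue [KY, PO, OZ, TX, LI, WE]
Visit KY; enqueue IF, OD, UT → queue [PO, OZ, TX, LI, WE, IF, OD, UT]
Visit PO → queue [OZ, TX, LI, WE, IF, OD, UT]
Visit OZ; enqueue RU, YU, TZ → queue [TX, LI, WE, IF, OD, UT, RU, YU, TZ]
Visit TX → queue [LI, WE, IF, OD, UT, RU, YU, TZ]
Visit LI → queue [WE, IF, OD, UT, RU, YU, TZ]
Visit WE → queue [IF, OD, UT, RU, YU, TZ]
Visit IF → queue [OD, UT, RU, YU, TZ]
Visit OD → queue [UT, RU, YU, TZ]
Visit UT → queue [RU, YU, TZ]
Visit RU → queue [YU, TZ]
Visit YU → queue [TZ]
Visit TZ → queue []

Visit order: YX, KY, PO, OZ, TX, LI, WE, IF, OD, UT, RU, YU, TZ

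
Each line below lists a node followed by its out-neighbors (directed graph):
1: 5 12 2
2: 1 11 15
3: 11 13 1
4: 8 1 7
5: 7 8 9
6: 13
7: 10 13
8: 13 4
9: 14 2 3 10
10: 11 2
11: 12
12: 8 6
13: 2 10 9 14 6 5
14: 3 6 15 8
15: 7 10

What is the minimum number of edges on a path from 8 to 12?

3

Level 0: 8
Level 1: 4, 13
Level 2: 1, 2, 5, 6, 7, 9, 10, 14
Level 3: 3, 11, 12, 15
12 first appears at level 3.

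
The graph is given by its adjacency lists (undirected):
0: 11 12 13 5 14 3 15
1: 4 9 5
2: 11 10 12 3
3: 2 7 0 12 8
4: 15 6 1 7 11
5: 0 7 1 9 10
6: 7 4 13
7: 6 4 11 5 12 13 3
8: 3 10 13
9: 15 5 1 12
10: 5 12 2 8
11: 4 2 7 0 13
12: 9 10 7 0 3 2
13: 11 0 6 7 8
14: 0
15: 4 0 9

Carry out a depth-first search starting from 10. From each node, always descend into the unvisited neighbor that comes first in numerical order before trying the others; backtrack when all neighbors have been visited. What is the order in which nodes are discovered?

10 2 3 0 5 1 4 6 7 11 13 8 12 9 15 14

Visit 10
10 → 2
2 → 3
3 → 0
0 → 5
5 → 1
1 → 4
4 → 6
6 → 7
7 → 11
11 → 13
13 → 8
7 → 12
12 → 9
9 → 15
0 → 14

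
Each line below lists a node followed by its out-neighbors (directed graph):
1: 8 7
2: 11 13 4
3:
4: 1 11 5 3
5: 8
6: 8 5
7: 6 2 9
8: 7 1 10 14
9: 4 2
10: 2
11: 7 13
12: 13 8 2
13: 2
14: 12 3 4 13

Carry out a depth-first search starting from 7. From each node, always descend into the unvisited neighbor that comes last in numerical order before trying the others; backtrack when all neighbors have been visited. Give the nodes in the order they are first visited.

7 → 9 → 4 → 11 → 13 → 2 → 5 → 8 → 14 → 12 → 3 → 10 → 1 → 6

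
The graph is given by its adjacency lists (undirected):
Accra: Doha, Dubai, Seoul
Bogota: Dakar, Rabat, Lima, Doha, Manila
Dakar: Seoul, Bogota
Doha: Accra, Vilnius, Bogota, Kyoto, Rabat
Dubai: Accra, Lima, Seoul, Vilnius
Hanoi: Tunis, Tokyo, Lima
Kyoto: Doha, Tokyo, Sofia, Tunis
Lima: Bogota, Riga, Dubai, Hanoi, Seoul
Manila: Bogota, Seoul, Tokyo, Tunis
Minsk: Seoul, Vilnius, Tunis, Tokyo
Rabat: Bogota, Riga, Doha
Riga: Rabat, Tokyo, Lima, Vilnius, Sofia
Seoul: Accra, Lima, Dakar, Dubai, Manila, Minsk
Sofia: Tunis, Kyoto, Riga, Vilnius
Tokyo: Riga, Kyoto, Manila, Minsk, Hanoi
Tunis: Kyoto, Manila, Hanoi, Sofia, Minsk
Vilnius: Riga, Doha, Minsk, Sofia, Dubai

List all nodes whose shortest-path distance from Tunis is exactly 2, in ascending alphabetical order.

Bogota, Doha, Lima, Riga, Seoul, Tokyo, Vilnius

Level 0: Tunis
Level 1: Hanoi, Kyoto, Manila, Minsk, Sofia
Level 2: Bogota, Doha, Lima, Riga, Seoul, Tokyo, Vilnius
Level 3: Accra, Dakar, Dubai, Rabat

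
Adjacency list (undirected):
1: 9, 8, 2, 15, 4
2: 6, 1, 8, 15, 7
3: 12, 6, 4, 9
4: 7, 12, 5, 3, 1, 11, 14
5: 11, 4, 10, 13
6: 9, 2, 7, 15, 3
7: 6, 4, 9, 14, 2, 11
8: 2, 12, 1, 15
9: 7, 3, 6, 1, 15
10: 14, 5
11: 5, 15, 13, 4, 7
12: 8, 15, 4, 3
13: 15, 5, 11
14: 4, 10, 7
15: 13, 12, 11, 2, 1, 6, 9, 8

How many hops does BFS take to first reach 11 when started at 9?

Level 0: 9
Level 1: 1, 3, 6, 7, 15
Level 2: 2, 4, 8, 11, 12, 13, 14
Level 3: 5, 10
11 first appears at level 2.

2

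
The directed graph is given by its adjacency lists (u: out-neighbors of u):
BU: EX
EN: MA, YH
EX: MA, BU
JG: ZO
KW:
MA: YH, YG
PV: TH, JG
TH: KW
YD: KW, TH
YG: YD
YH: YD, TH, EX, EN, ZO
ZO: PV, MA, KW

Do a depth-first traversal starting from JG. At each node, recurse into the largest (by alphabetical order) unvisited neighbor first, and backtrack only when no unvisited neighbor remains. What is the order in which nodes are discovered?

Visit JG
JG → ZO
ZO → PV
PV → TH
TH → KW
ZO → MA
MA → YH
YH → YD
YH → EX
EX → BU
YH → EN
MA → YG

JG -> ZO -> PV -> TH -> KW -> MA -> YH -> YD -> EX -> BU -> EN -> YG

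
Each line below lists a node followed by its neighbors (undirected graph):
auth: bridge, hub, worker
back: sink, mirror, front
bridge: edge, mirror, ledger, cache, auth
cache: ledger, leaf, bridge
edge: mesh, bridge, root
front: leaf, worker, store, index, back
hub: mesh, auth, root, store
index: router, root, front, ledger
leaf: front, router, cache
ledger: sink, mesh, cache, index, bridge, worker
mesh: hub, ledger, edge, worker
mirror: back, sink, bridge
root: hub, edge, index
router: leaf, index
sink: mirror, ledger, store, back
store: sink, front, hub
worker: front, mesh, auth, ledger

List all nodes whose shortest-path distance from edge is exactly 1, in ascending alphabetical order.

Level 0: edge
Level 1: bridge, mesh, root
Level 2: auth, cache, hub, index, ledger, mirror, worker
Level 3: back, front, leaf, router, sink, store

bridge, mesh, root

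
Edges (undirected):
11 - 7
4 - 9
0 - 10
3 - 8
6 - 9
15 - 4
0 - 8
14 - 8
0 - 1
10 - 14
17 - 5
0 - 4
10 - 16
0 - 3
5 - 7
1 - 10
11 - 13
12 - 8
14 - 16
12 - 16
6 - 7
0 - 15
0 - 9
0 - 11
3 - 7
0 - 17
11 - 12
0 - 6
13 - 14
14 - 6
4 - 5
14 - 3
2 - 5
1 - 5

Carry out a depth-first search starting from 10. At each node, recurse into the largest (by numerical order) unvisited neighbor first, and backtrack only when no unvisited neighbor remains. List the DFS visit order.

10 → 16 → 14 → 13 → 11 → 12 → 8 → 3 → 7 → 6 → 9 → 4 → 15 → 0 → 17 → 5 → 2 → 1

Visit 10
10 → 16
16 → 14
14 → 13
13 → 11
11 → 12
12 → 8
8 → 3
3 → 7
7 → 6
6 → 9
9 → 4
4 → 15
15 → 0
0 → 17
17 → 5
5 → 2
5 → 1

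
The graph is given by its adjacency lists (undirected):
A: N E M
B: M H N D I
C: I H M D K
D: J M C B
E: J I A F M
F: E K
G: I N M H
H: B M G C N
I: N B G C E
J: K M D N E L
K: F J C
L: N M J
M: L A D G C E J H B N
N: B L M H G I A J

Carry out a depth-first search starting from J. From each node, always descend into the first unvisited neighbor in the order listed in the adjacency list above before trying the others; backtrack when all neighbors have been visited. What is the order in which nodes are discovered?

J → K → F → E → I → N → B → M → L → A → D → C → H → G

Visit J
J → K
K → F
F → E
E → I
I → N
N → B
B → M
M → L
M → A
M → D
D → C
C → H
H → G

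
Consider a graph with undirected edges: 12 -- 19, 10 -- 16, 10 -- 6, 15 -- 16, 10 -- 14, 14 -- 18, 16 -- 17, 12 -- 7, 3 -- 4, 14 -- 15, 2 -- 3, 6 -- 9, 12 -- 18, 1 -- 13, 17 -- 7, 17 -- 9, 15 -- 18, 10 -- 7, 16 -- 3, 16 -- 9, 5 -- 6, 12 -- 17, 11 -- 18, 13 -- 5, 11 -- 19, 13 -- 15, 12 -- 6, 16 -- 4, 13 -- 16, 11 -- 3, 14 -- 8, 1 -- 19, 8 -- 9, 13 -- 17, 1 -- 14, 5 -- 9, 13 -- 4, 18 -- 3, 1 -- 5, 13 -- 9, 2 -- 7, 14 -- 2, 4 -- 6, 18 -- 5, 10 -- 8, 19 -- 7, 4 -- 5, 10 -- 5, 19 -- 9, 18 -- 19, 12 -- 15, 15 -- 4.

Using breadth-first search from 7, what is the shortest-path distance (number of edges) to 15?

2

Level 0: 7
Level 1: 2, 10, 12, 17, 19
Level 2: 1, 3, 5, 6, 8, 9, 11, 13, 14, 15, 16, 18
Level 3: 4
15 first appears at level 2.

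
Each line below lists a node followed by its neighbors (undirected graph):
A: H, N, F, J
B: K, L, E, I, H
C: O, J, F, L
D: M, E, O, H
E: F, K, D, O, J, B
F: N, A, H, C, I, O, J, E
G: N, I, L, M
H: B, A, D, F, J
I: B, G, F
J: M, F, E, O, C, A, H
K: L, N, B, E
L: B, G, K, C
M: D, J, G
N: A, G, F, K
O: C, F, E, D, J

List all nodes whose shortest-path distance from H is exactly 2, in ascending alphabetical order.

C, E, I, K, L, M, N, O

Level 0: H
Level 1: A, B, D, F, J
Level 2: C, E, I, K, L, M, N, O
Level 3: G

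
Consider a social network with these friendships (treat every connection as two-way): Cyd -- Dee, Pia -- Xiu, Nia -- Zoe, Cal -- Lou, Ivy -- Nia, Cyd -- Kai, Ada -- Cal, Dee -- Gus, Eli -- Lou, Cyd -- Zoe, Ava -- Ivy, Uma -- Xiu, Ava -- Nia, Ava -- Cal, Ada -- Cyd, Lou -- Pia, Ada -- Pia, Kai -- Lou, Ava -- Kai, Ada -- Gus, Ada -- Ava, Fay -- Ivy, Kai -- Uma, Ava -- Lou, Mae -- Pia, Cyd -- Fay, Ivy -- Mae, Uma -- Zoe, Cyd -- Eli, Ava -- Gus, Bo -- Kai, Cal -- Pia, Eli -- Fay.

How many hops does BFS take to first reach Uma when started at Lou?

Level 0: Lou
Level 1: Ava, Cal, Eli, Kai, Pia
Level 2: Ada, Bo, Cyd, Fay, Gus, Ivy, Mae, Nia, Uma, Xiu
Level 3: Dee, Zoe
Uma first appears at level 2.

2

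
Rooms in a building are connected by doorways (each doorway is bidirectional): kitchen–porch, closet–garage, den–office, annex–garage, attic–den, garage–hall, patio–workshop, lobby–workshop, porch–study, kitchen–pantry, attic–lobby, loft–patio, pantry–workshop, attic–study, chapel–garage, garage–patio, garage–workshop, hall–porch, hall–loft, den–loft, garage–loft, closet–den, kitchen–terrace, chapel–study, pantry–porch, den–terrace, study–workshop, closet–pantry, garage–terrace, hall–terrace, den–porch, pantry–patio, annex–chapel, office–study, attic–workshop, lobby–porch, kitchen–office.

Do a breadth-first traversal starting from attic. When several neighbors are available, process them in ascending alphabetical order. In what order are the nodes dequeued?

attic -> den -> lobby -> study -> workshop -> closet -> loft -> office -> porch -> terrace -> chapel -> garage -> pantry -> patio -> hall -> kitchen -> annex

Visit attic; enqueue den, lobby, study, workshop → queue [den, lobby, study, workshop]
Visit den; enqueue closet, loft, office, porch, terrace → queue [lobby, study, workshop, closet, loft, office, porch, terrace]
Visit lobby → queue [study, workshop, closet, loft, office, porch, terrace]
Visit study; enqueue chapel → queue [workshop, closet, loft, office, porch, terrace, chapel]
Visit workshop; enqueue garage, pantry, patio → queue [closet, loft, office, porch, terrace, chapel, garage, pantry, patio]
Visit closet → queue [loft, office, porch, terrace, chapel, garage, pantry, patio]
Visit loft; enqueue hall → queue [office, porch, terrace, chapel, garage, pantry, patio, hall]
Visit office; enqueue kitchen → queue [porch, terrace, chapel, garage, pantry, patio, hall, kitchen]
Visit porch → queue [terrace, chapel, garage, pantry, patio, hall, kitchen]
Visit terrace → queue [chapel, garage, pantry, patio, hall, kitchen]
Visit chapel; enqueue annex → queue [garage, pantry, patio, hall, kitchen, annex]
Visit garage → queue [pantry, patio, hall, kitchen, annex]
Visit pantry → queue [patio, hall, kitchen, annex]
Visit patio → queue [hall, kitchen, annex]
Visit hall → queue [kitchen, annex]
Visit kitchen → queue [annex]
Visit annex → queue []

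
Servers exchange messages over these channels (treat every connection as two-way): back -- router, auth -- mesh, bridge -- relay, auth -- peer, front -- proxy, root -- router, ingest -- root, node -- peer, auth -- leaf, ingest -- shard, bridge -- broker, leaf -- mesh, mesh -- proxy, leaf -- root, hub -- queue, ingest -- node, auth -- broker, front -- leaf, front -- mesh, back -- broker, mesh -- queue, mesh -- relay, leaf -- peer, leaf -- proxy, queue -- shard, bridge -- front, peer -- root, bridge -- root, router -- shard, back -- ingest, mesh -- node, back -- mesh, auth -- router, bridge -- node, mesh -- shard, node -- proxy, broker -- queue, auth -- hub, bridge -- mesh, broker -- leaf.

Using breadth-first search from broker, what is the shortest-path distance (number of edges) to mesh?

Level 0: broker
Level 1: auth, back, bridge, leaf, queue
Level 2: front, hub, ingest, mesh, node, peer, proxy, relay, root, router, shard
mesh first appears at level 2.

2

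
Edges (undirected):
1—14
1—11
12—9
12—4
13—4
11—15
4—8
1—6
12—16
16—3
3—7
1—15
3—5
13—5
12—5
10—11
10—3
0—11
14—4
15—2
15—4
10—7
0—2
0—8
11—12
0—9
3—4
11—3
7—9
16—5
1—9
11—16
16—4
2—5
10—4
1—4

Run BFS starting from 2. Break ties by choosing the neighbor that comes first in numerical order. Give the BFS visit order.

2 → 0 → 5 → 15 → 8 → 9 → 11 → 3 → 12 → 13 → 16 → 1 → 4 → 7 → 10 → 6 → 14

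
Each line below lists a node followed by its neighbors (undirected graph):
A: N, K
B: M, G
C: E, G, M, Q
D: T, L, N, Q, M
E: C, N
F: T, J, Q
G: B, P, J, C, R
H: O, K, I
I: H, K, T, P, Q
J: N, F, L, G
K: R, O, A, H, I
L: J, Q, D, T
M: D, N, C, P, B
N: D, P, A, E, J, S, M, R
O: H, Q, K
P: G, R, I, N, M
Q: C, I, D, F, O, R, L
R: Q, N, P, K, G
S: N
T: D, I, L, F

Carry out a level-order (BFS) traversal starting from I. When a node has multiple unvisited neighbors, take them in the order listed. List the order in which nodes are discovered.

I H K T P Q O R A D L F G N M C J B E S

Visit I; enqueue H, K, T, P, Q → queue [H, K, T, P, Q]
Visit H; enqueue O → queue [K, T, P, Q, O]
Visit K; enqueue R, A → queue [T, P, Q, O, R, A]
Visit T; enqueue D, L, F → queue [P, Q, O, R, A, D, L, F]
Visit P; enqueue G, N, M → queue [Q, O, R, A, D, L, F, G, N, M]
Visit Q; enqueue C → queue [O, R, A, D, L, F, G, N, M, C]
Visit O → queue [R, A, D, L, F, G, N, M, C]
Visit R → queue [A, D, L, F, G, N, M, C]
Visit A → queue [D, L, F, G, N, M, C]
Visit D → queue [L, F, G, N, M, C]
Visit L; enqueue J → queue [F, G, N, M, C, J]
Visit F → queue [G, N, M, C, J]
Visit G; enqueue B → queue [N, M, C, J, B]
Visit N; enqueue E, S → queue [M, C, J, B, E, S]
Visit M → queue [C, J, B, E, S]
Visit C → queue [J, B, E, S]
Visit J → queue [B, E, S]
Visit B → queue [E, S]
Visit E → queue [S]
Visit S → queue []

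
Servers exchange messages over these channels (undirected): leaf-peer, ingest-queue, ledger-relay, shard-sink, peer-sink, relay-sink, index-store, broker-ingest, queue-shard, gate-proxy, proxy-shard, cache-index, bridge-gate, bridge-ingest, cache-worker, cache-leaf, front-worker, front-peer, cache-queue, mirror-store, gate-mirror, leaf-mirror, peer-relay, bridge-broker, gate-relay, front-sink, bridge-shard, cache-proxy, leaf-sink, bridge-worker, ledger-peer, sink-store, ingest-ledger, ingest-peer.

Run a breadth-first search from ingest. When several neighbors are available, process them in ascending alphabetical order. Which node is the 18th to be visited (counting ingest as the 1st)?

index

Visit ingest; enqueue bridge, broker, ledger, peer, queue → queue [bridge, broker, ledger, peer, queue]
Visit bridge; enqueue gate, shard, worker → queue [broker, ledger, peer, queue, gate, shard, worker]
Visit broker → queue [ledger, peer, queue, gate, shard, worker]
Visit ledger; enqueue relay → queue [peer, queue, gate, shard, worker, relay]
Visit peer; enqueue front, leaf, sink → queue [queue, gate, shard, worker, relay, front, leaf, sink]
Visit queue; enqueue cache → queue [gate, shard, worker, relay, front, leaf, sink, cache]
Visit gate; enqueue mirror, proxy → queue [shard, worker, relay, front, leaf, sink, cache, mirror, proxy]
Visit shard → queue [worker, relay, front, leaf, sink, cache, mirror, proxy]
Visit worker → queue [relay, front, leaf, sink, cache, mirror, proxy]
Visit relay → queue [front, leaf, sink, cache, mirror, proxy]
Visit front → queue [leaf, sink, cache, mirror, proxy]
Visit leaf → queue [sink, cache, mirror, proxy]
Visit sink; enqueue store → queue [cache, mirror, proxy, store]
Visit cache; enqueue index → queue [mirror, proxy, store, index]
Visit mirror → queue [proxy, store, index]
Visit proxy → queue [store, index]
Visit store → queue [index]
Visit index → queue []

Visit order: ingest, bridge, broker, ledger, peer, queue, gate, shard, worker, relay, front, leaf, sink, cache, mirror, proxy, store, index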